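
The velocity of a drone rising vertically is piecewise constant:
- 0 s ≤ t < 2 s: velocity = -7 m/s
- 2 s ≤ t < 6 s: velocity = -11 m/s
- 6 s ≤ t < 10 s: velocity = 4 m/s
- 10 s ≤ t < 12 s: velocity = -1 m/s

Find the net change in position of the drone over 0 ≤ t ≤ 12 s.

-44 m

Net displacement equals the area under the velocity-time graph (areas below the axis count negative).
0–2 s: -7 × 2 = -14 m
2–6 s: -11 × 4 = -44 m
6–10 s: 4 × 4 = 16 m
10–12 s: -1 × 2 = -2 m
Net displacement = -44 m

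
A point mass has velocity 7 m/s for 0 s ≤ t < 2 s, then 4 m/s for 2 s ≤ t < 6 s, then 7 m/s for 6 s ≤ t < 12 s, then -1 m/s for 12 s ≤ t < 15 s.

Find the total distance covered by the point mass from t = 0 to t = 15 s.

Total distance travelled is ∫|v| dt — sum the magnitudes of each area piece.
0–2 s: |7| × 2 = 14 m
2–6 s: |4| × 4 = 16 m
6–12 s: |7| × 6 = 42 m
12–15 s: |-1| × 3 = 3 m
Total distance = 75 m

75 m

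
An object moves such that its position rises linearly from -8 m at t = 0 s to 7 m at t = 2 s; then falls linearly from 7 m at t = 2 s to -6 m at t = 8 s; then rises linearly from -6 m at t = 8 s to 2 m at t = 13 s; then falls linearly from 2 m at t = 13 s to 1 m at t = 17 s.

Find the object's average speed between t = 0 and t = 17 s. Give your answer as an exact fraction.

37/17 m/s

Average speed = (total path length)/(elapsed time); on a piecewise-linear x-t graph the path length is Σ|Δx|.
0–2 s: |Δx| = |7 − -8| = 15 m
2–8 s: |Δx| = |-6 − 7| = 13 m
8–13 s: |Δx| = |2 − -6| = 8 m
13–17 s: |Δx| = |1 − 2| = 1 m
Total path = 37 m; average speed = 37/17 = 37/17 m/s.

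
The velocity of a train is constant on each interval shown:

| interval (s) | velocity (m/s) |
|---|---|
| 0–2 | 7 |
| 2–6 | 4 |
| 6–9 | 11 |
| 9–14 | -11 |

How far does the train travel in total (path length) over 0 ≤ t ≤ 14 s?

118 m

Total distance travelled is ∫|v| dt — sum the magnitudes of each area piece.
0–2 s: |7| × 2 = 14 m
2–6 s: |4| × 4 = 16 m
6–9 s: |11| × 3 = 33 m
9–14 s: |-11| × 5 = 55 m
Total distance = 118 m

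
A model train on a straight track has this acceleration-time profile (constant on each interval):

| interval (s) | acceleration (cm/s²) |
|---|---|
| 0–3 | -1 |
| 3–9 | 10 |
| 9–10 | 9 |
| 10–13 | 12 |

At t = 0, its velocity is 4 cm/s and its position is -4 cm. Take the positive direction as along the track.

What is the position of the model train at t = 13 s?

519 cm

On each constant-a segment, Δv = aΔt and Δx = v₀Δt + ½aΔt²; chain segment to segment.
0–3 s: v starts 4 cm/s; Δx = 4·3 + ½·-1·3² = 7.5 cm; v ends 1 cm/s.
3–9 s: v starts 1 cm/s; Δx = 1·6 + ½·10·6² = 186 cm; v ends 61 cm/s.
9–10 s: v starts 61 cm/s; Δx = 61·1 + ½·9·1² = 65.5 cm; v ends 70 cm/s.
10–13 s: v starts 70 cm/s; Δx = 70·3 + ½·12·3² = 264 cm; v ends 106 cm/s.
x(13) = -4 + Σ Δx = 519 cm.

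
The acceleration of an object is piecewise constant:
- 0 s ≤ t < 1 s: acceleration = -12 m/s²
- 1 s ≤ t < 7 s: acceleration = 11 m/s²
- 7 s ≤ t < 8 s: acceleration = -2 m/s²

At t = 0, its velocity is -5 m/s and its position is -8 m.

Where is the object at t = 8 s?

125 m

On each constant-a segment, Δv = aΔt and Δx = v₀Δt + ½aΔt²; chain segment to segment.
0–1 s: v starts -5 m/s; Δx = -5·1 + ½·-12·1² = -11 m; v ends -17 m/s.
1–7 s: v starts -17 m/s; Δx = -17·6 + ½·11·6² = 96 m; v ends 49 m/s.
7–8 s: v starts 49 m/s; Δx = 49·1 + ½·-2·1² = 48 m; v ends 47 m/s.
x(8) = -8 + Σ Δx = 125 m.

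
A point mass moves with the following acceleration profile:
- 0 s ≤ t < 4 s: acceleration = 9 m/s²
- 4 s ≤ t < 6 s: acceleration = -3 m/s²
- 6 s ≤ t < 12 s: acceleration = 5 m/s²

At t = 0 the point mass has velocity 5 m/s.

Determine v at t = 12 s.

Δv equals the area under the a-t graph; then v = v₀ + Δv.
0–4 s: 9 × 4 = 36 m/s
4–6 s: -3 × 2 = -6 m/s
6–12 s: 5 × 6 = 30 m/s
Δv = 60 m/s, so v(12) = 5 + (60) = 65 m/s.

65 m/s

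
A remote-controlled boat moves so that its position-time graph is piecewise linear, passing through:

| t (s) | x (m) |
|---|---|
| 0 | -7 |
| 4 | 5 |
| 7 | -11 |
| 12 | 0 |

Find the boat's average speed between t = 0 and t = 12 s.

Average speed = (total path length)/(elapsed time); on a piecewise-linear x-t graph the path length is Σ|Δx|.
0–4 s: |Δx| = |5 − -7| = 12 m
4–7 s: |Δx| = |-11 − 5| = 16 m
7–12 s: |Δx| = |0 − -11| = 11 m
Total path = 39 m; average speed = 39/12 = 3.25 m/s.

3.25 m/s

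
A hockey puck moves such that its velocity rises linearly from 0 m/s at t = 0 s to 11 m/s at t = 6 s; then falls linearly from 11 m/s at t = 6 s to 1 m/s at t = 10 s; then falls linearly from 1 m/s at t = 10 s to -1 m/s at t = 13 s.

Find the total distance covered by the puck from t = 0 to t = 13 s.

58.5 m

Distance (not displacement) is the total path length: add the absolute areas under v-t.
0–6 s: |½(0 + 11)(6)| = 33 m
6–10 s: |½(11 + 1)(4)| = 24 m
10–13 s: v = 0 at t = 11.5 s; triangle areas 0.75 + 0.75 = 1.5 m
Total distance = 58.5 m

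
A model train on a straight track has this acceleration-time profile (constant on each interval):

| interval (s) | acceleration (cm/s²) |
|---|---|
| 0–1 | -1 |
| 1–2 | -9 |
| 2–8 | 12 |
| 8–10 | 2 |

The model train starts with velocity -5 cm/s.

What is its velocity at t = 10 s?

61 cm/s

Δv equals the area under the a-t graph; then v = v₀ + Δv.
0–1 s: -1 × 1 = -1 cm/s
1–2 s: -9 × 1 = -9 cm/s
2–8 s: 12 × 6 = 72 cm/s
8–10 s: 2 × 2 = 4 cm/s
Δv = 66 cm/s, so v(10) = -5 + (66) = 61 cm/s.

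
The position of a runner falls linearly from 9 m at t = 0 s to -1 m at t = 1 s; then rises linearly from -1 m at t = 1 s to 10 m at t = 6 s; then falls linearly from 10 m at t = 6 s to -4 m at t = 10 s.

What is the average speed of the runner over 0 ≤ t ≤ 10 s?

Average speed = (total path length)/(elapsed time); on a piecewise-linear x-t graph the path length is Σ|Δx|.
0–1 s: |Δx| = |-1 − 9| = 10 m
1–6 s: |Δx| = |10 − -1| = 11 m
6–10 s: |Δx| = |-4 − 10| = 14 m
Total path = 35 m; average speed = 35/10 = 3.5 m/s.

3.5 m/s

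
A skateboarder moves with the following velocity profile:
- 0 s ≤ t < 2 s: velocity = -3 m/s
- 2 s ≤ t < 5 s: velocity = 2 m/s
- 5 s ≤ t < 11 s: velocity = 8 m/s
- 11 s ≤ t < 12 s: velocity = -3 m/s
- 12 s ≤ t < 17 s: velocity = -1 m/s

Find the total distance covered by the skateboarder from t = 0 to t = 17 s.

68 m

Total distance travelled is ∫|v| dt — sum the magnitudes of each area piece.
0–2 s: |-3| × 2 = 6 m
2–5 s: |2| × 3 = 6 m
5–11 s: |8| × 6 = 48 m
11–12 s: |-3| × 1 = 3 m
12–17 s: |-1| × 5 = 5 m
Total distance = 68 m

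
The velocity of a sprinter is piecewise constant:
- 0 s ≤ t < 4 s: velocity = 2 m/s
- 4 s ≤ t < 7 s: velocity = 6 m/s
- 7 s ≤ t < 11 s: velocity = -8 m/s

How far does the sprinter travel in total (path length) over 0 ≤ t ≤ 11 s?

Total distance travelled is ∫|v| dt — sum the magnitudes of each area piece.
0–4 s: |2| × 4 = 8 m
4–7 s: |6| × 3 = 18 m
7–11 s: |-8| × 4 = 32 m
Total distance = 58 m

58 m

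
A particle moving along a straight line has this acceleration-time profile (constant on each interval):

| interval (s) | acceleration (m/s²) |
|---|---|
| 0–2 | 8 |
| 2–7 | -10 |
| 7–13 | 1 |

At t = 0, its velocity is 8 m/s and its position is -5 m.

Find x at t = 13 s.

-116 m

On each constant-a segment, Δv = aΔt and Δx = v₀Δt + ½aΔt²; chain segment to segment.
0–2 s: v starts 8 m/s; Δx = 8·2 + ½·8·2² = 32 m; v ends 24 m/s.
2–7 s: v starts 24 m/s; Δx = 24·5 + ½·-10·5² = -5 m; v ends -26 m/s.
7–13 s: v starts -26 m/s; Δx = -26·6 + ½·1·6² = -138 m; v ends -20 m/s.
x(13) = -5 + Σ Δx = -116 m.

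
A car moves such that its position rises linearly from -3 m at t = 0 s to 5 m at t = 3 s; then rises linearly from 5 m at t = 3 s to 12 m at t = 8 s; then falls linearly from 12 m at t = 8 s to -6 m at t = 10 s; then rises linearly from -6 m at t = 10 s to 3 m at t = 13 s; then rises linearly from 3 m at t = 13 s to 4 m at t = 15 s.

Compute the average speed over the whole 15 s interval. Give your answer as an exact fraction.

43/15 m/s

Average speed = (total path length)/(elapsed time); on a piecewise-linear x-t graph the path length is Σ|Δx|.
0–3 s: |Δx| = |5 − -3| = 8 m
3–8 s: |Δx| = |12 − 5| = 7 m
8–10 s: |Δx| = |-6 − 12| = 18 m
10–13 s: |Δx| = |3 − -6| = 9 m
13–15 s: |Δx| = |4 − 3| = 1 m
Total path = 43 m; average speed = 43/15 = 43/15 m/s.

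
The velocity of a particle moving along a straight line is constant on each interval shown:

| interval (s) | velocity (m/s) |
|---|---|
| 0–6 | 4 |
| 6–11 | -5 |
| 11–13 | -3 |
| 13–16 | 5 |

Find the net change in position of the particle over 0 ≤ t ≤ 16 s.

8 m

Net displacement equals the area under the velocity-time graph (areas below the axis count negative).
0–6 s: 4 × 6 = 24 m
6–11 s: -5 × 5 = -25 m
11–13 s: -3 × 2 = -6 m
13–16 s: 5 × 3 = 15 m
Net displacement = 8 m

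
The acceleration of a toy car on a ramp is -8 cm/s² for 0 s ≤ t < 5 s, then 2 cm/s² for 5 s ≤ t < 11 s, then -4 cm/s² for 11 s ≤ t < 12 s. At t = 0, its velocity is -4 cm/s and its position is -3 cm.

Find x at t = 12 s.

On each constant-a segment, Δv = aΔt and Δx = v₀Δt + ½aΔt²; chain segment to segment.
0–5 s: v starts -4 cm/s; Δx = -4·5 + ½·-8·5² = -120 cm; v ends -44 cm/s.
5–11 s: v starts -44 cm/s; Δx = -44·6 + ½·2·6² = -228 cm; v ends -32 cm/s.
11–12 s: v starts -32 cm/s; Δx = -32·1 + ½·-4·1² = -34 cm; v ends -36 cm/s.
x(12) = -3 + Σ Δx = -385 cm.

-385 cm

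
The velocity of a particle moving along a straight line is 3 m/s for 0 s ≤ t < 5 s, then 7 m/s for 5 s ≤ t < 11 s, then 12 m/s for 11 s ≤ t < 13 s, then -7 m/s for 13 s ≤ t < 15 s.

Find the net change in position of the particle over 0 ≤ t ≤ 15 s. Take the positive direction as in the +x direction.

Displacement is the signed area under the v-t curve.
0–5 s: 3 × 5 = 15 m
5–11 s: 7 × 6 = 42 m
11–13 s: 12 × 2 = 24 m
13–15 s: -7 × 2 = -14 m
Net displacement = 67 m

67 m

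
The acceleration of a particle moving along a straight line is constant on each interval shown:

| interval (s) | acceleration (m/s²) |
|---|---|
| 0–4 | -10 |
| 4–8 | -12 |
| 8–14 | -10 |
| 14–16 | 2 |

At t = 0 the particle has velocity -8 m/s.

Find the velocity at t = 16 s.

-152 m/s

Δv equals the area under the a-t graph; then v = v₀ + Δv.
0–4 s: -10 × 4 = -40 m/s
4–8 s: -12 × 4 = -48 m/s
8–14 s: -10 × 6 = -60 m/s
14–16 s: 2 × 2 = 4 m/s
Δv = -144 m/s, so v(16) = -8 + (-144) = -152 m/s.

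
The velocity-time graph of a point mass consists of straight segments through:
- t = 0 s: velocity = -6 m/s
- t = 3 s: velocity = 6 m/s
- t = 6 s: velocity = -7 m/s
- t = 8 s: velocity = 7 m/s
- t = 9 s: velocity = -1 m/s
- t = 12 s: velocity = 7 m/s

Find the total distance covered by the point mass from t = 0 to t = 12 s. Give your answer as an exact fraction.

498/13 m

Distance (not displacement) is the total path length: add the absolute areas under v-t.
0–3 s: v = 0 at t = 1.5 s; triangle areas 4.5 + 4.5 = 9 m
3–6 s: v = 0 at t = 57/13 s; triangle areas 54/13 + 147/26 = 255/26 m
6–8 s: v = 0 at t = 7 s; triangle areas 3.5 + 3.5 = 7 m
8–9 s: v = 0 at t = 8.875 s; triangle areas 3.0625 + 0.0625 = 3.125 m
9–12 s: v = 0 at t = 9.375 s; triangle areas 0.1875 + 9.1875 = 9.375 m
Total distance = 498/13 m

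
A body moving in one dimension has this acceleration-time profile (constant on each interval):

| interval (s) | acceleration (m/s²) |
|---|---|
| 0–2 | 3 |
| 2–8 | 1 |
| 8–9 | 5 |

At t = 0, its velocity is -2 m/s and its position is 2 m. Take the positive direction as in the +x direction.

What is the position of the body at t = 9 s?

On each constant-a segment, Δv = aΔt and Δx = v₀Δt + ½aΔt²; chain segment to segment.
0–2 s: v starts -2 m/s; Δx = -2·2 + ½·3·2² = 2 m; v ends 4 m/s.
2–8 s: v starts 4 m/s; Δx = 4·6 + ½·1·6² = 42 m; v ends 10 m/s.
8–9 s: v starts 10 m/s; Δx = 10·1 + ½·5·1² = 12.5 m; v ends 15 m/s.
x(9) = 2 + Σ Δx = 58.5 m.

58.5 m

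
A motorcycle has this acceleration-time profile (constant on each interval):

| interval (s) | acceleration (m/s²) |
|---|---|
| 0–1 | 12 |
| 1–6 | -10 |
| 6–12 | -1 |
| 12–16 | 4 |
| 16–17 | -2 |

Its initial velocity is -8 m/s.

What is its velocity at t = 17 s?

Δv equals the area under the a-t graph; then v = v₀ + Δv.
0–1 s: 12 × 1 = 12 m/s
1–6 s: -10 × 5 = -50 m/s
6–12 s: -1 × 6 = -6 m/s
12–16 s: 4 × 4 = 16 m/s
16–17 s: -2 × 1 = -2 m/s
Δv = -30 m/s, so v(17) = -8 + (-30) = -38 m/s.

-38 m/s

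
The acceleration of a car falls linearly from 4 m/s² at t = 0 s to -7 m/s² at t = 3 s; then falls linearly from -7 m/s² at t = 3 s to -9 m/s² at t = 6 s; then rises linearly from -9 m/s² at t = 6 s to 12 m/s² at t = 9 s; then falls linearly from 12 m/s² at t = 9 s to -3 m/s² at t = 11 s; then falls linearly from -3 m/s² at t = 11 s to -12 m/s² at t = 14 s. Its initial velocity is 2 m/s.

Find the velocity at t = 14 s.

Δv equals the area under the a-t graph; then v = v₀ + Δv.
0–3 s: ½(4 + -7)(3) = -4.5 m/s
3–6 s: ½(-7 + -9)(3) = -24 m/s
6–9 s: ½(-9 + 12)(3) = 4.5 m/s
9–11 s: ½(12 + -3)(2) = 9 m/s
11–14 s: ½(-3 + -12)(3) = -22.5 m/s
Δv = -37.5 m/s, so v(14) = 2 + (-37.5) = -35.5 m/s.

-35.5 m/s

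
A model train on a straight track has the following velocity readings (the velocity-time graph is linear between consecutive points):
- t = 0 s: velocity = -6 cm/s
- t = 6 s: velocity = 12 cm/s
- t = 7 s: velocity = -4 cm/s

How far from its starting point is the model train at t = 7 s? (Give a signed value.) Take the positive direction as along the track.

Net displacement equals the area under the velocity-time graph (areas below the axis count negative).
0–6 s: ½(-6 + 12)(6) = 18 cm
6–7 s: ½(12 + -4)(1) = 4 cm
Net displacement = 22 cm

22 cm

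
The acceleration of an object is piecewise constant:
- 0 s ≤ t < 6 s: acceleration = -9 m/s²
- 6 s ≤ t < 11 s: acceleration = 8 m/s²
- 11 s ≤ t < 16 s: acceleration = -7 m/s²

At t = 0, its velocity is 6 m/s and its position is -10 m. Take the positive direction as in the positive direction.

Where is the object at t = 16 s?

On each constant-a segment, Δv = aΔt and Δx = v₀Δt + ½aΔt²; chain segment to segment.
0–6 s: v starts 6 m/s; Δx = 6·6 + ½·-9·6² = -126 m; v ends -48 m/s.
6–11 s: v starts -48 m/s; Δx = -48·5 + ½·8·5² = -140 m; v ends -8 m/s.
11–16 s: v starts -8 m/s; Δx = -8·5 + ½·-7·5² = -127.5 m; v ends -43 m/s.
x(16) = -10 + Σ Δx = -403.5 m.

-403.5 m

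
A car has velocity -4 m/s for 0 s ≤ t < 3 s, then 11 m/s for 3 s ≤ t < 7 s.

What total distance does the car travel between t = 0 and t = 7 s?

56 m

Distance (not displacement) is the total path length: add the absolute areas under v-t.
0–3 s: |-4| × 3 = 12 m
3–7 s: |11| × 4 = 44 m
Total distance = 56 m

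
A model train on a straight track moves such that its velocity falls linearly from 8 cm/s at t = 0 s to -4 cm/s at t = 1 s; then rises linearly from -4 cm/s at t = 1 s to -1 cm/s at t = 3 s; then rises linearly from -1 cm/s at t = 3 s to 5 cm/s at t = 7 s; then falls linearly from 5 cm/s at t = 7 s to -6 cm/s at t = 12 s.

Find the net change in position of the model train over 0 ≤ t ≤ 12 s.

Net displacement equals the area under the velocity-time graph (areas below the axis count negative).
0–1 s: ½(8 + -4)(1) = 2 cm
1–3 s: ½(-4 + -1)(2) = -5 cm
3–7 s: ½(-1 + 5)(4) = 8 cm
7–12 s: ½(5 + -6)(5) = -2.5 cm
Net displacement = 2.5 cm

2.5 cm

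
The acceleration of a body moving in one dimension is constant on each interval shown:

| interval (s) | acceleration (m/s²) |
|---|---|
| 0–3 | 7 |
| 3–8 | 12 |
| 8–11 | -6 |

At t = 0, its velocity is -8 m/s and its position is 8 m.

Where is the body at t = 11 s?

422.5 m

On each constant-a segment, Δv = aΔt and Δx = v₀Δt + ½aΔt²; chain segment to segment.
0–3 s: v starts -8 m/s; Δx = -8·3 + ½·7·3² = 7.5 m; v ends 13 m/s.
3–8 s: v starts 13 m/s; Δx = 13·5 + ½·12·5² = 215 m; v ends 73 m/s.
8–11 s: v starts 73 m/s; Δx = 73·3 + ½·-6·3² = 192 m; v ends 55 m/s.
x(11) = 8 + Σ Δx = 422.5 m.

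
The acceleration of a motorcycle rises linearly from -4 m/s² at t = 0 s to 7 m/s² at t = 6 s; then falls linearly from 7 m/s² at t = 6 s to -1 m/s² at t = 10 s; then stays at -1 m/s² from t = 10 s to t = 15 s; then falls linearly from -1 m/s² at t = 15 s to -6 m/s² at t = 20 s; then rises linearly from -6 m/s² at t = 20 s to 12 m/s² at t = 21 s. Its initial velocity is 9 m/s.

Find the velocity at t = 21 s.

10.5 m/s

Δv equals the area under the a-t graph; then v = v₀ + Δv.
0–6 s: ½(-4 + 7)(6) = 9 m/s
6–10 s: ½(7 + -1)(4) = 12 m/s
10–15 s: -1 × 5 = -5 m/s
15–20 s: ½(-1 + -6)(5) = -17.5 m/s
20–21 s: ½(-6 + 12)(1) = 3 m/s
Δv = 1.5 m/s, so v(21) = 9 + (1.5) = 10.5 m/s.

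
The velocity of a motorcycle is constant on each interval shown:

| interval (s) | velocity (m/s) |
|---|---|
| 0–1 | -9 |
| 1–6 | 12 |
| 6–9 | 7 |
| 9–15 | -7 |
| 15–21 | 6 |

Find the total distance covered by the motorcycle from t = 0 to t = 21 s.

Total distance travelled is ∫|v| dt — sum the magnitudes of each area piece.
0–1 s: |-9| × 1 = 9 m
1–6 s: |12| × 5 = 60 m
6–9 s: |7| × 3 = 21 m
9–15 s: |-7| × 6 = 42 m
15–21 s: |6| × 6 = 36 m
Total distance = 168 m

168 m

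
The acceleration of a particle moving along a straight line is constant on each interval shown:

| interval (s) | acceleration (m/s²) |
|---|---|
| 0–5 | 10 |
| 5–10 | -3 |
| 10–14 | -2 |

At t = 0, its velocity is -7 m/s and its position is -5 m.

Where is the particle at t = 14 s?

358.5 m

On each constant-a segment, Δv = aΔt and Δx = v₀Δt + ½aΔt²; chain segment to segment.
0–5 s: v starts -7 m/s; Δx = -7·5 + ½·10·5² = 90 m; v ends 43 m/s.
5–10 s: v starts 43 m/s; Δx = 43·5 + ½·-3·5² = 177.5 m; v ends 28 m/s.
10–14 s: v starts 28 m/s; Δx = 28·4 + ½·-2·4² = 96 m; v ends 20 m/s.
x(14) = -5 + Σ Δx = 358.5 m.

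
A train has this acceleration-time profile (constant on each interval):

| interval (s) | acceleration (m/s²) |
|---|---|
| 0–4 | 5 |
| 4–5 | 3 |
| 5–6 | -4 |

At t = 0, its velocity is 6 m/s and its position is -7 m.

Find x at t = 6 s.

On each constant-a segment, Δv = aΔt and Δx = v₀Δt + ½aΔt²; chain segment to segment.
0–4 s: v starts 6 m/s; Δx = 6·4 + ½·5·4² = 64 m; v ends 26 m/s.
4–5 s: v starts 26 m/s; Δx = 26·1 + ½·3·1² = 27.5 m; v ends 29 m/s.
5–6 s: v starts 29 m/s; Δx = 29·1 + ½·-4·1² = 27 m; v ends 25 m/s.
x(6) = -7 + Σ Δx = 111.5 m.

111.5 m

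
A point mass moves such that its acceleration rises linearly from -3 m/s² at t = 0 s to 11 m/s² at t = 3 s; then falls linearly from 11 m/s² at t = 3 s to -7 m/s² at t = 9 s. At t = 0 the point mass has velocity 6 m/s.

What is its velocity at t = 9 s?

30 m/s

Δv equals the area under the a-t graph; then v = v₀ + Δv.
0–3 s: ½(-3 + 11)(3) = 12 m/s
3–9 s: ½(11 + -7)(6) = 12 m/s
Δv = 24 m/s, so v(9) = 6 + (24) = 30 m/s.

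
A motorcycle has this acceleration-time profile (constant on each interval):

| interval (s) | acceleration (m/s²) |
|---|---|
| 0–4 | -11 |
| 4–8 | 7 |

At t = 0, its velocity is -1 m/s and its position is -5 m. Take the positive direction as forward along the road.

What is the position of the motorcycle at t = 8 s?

On each constant-a segment, Δv = aΔt and Δx = v₀Δt + ½aΔt²; chain segment to segment.
0–4 s: v starts -1 m/s; Δx = -1·4 + ½·-11·4² = -92 m; v ends -45 m/s.
4–8 s: v starts -45 m/s; Δx = -45·4 + ½·7·4² = -124 m; v ends -17 m/s.
x(8) = -5 + Σ Δx = -221 m.

-221 m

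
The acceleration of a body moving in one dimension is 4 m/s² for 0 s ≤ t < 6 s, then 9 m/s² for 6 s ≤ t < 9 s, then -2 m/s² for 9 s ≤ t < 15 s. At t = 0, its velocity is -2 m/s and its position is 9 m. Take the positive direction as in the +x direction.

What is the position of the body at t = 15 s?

On each constant-a segment, Δv = aΔt and Δx = v₀Δt + ½aΔt²; chain segment to segment.
0–6 s: v starts -2 m/s; Δx = -2·6 + ½·4·6² = 60 m; v ends 22 m/s.
6–9 s: v starts 22 m/s; Δx = 22·3 + ½·9·3² = 106.5 m; v ends 49 m/s.
9–15 s: v starts 49 m/s; Δx = 49·6 + ½·-2·6² = 258 m; v ends 37 m/s.
x(15) = 9 + Σ Δx = 433.5 m.

433.5 m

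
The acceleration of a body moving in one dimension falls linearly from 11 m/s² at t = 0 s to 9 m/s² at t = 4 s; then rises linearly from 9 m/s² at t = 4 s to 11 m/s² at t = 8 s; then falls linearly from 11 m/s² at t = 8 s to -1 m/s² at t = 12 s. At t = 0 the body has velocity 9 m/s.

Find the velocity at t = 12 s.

Δv equals the area under the a-t graph; then v = v₀ + Δv.
0–4 s: ½(11 + 9)(4) = 40 m/s
4–8 s: ½(9 + 11)(4) = 40 m/s
8–12 s: ½(11 + -1)(4) = 20 m/s
Δv = 100 m/s, so v(12) = 9 + (100) = 109 m/s.

109 m/s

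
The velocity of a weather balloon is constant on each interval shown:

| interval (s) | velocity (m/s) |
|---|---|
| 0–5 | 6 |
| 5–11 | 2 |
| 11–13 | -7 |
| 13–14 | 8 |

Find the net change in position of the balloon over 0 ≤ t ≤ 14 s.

Displacement is the signed area under the v-t curve.
0–5 s: 6 × 5 = 30 m
5–11 s: 2 × 6 = 12 m
11–13 s: -7 × 2 = -14 m
13–14 s: 8 × 1 = 8 m
Net displacement = 36 m

36 m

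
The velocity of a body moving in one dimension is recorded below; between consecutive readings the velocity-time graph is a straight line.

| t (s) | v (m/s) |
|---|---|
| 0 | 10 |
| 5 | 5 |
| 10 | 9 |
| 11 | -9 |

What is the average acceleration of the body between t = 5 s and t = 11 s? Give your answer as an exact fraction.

-7/3 m/s²

Average acceleration = Δv/Δt = (-9 − 5)/(11 − 5) = -7/3 m/s².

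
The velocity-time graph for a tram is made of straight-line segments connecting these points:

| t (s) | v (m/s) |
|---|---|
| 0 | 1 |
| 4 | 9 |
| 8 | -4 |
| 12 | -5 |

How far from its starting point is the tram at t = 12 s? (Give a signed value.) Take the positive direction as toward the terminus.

12 m

Displacement is the signed area under the v-t curve.
0–4 s: ½(1 + 9)(4) = 20 m
4–8 s: ½(9 + -4)(4) = 10 m
8–12 s: ½(-4 + -5)(4) = -18 m
Net displacement = 12 m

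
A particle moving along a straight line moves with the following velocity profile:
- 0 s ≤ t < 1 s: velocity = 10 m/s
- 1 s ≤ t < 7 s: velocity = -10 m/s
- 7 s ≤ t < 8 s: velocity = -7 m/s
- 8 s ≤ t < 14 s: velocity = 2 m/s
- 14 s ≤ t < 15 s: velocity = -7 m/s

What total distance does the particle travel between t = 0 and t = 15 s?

Distance (not displacement) is the total path length: add the absolute areas under v-t.
0–1 s: |10| × 1 = 10 m
1–7 s: |-10| × 6 = 60 m
7–8 s: |-7| × 1 = 7 m
8–14 s: |2| × 6 = 12 m
14–15 s: |-7| × 1 = 7 m
Total distance = 96 m

96 m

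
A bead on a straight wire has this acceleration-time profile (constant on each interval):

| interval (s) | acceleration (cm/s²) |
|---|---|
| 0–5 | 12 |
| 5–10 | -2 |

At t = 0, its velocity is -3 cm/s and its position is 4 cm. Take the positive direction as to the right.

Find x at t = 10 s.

399 cm

On each constant-a segment, Δv = aΔt and Δx = v₀Δt + ½aΔt²; chain segment to segment.
0–5 s: v starts -3 cm/s; Δx = -3·5 + ½·12·5² = 135 cm; v ends 57 cm/s.
5–10 s: v starts 57 cm/s; Δx = 57·5 + ½·-2·5² = 260 cm; v ends 47 cm/s.
x(10) = 4 + Σ Δx = 399 cm.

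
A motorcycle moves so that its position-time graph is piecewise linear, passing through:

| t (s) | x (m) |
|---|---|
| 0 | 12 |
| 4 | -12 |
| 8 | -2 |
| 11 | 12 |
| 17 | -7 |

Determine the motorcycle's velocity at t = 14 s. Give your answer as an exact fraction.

Velocity is the slope of the x-t graph on 11–17 s: (-7 − 12)/(17 − 11) = -19/6 m/s.

-19/6 m/s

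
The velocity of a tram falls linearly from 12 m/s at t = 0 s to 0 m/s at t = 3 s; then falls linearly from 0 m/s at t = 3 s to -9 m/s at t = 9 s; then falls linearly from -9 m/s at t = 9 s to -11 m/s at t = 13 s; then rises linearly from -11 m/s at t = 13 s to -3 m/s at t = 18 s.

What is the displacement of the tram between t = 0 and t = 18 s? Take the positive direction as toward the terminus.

Displacement is the signed area under the v-t curve.
0–3 s: ½(12 + 0)(3) = 18 m
3–9 s: ½(0 + -9)(6) = -27 m
9–13 s: ½(-9 + -11)(4) = -40 m
13–18 s: ½(-11 + -3)(5) = -35 m
Net displacement = -84 m

-84 m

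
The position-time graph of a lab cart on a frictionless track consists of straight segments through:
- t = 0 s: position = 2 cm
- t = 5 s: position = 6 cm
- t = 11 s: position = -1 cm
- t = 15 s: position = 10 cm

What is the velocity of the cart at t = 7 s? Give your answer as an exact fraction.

-7/6 cm/s

Velocity is the slope of the x-t graph on 5–11 s: (-1 − 6)/(11 − 5) = -7/6 cm/s.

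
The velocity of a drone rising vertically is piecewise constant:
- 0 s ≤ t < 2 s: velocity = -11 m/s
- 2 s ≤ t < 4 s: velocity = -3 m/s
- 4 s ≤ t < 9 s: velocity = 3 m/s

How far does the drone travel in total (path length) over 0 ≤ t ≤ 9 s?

43 m

Distance (not displacement) is the total path length: add the absolute areas under v-t.
0–2 s: |-11| × 2 = 22 m
2–4 s: |-3| × 2 = 6 m
4–9 s: |3| × 5 = 15 m
Total distance = 43 m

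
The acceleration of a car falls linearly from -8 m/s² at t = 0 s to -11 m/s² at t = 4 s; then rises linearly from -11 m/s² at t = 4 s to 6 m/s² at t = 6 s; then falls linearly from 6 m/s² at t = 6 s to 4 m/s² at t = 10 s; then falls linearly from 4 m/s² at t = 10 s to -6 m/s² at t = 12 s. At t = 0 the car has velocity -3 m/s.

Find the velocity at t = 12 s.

-28 m/s

Δv equals the area under the a-t graph; then v = v₀ + Δv.
0–4 s: ½(-8 + -11)(4) = -38 m/s
4–6 s: ½(-11 + 6)(2) = -5 m/s
6–10 s: ½(6 + 4)(4) = 20 m/s
10–12 s: ½(4 + -6)(2) = -2 m/s
Δv = -25 m/s, so v(12) = -3 + (-25) = -28 m/s.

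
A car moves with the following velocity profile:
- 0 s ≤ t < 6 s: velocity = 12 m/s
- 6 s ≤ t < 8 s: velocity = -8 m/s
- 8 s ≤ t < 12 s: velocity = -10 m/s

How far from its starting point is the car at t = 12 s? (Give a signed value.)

16 m

Net displacement equals the area under the velocity-time graph (areas below the axis count negative).
0–6 s: 12 × 6 = 72 m
6–8 s: -8 × 2 = -16 m
8–12 s: -10 × 4 = -40 m
Net displacement = 16 m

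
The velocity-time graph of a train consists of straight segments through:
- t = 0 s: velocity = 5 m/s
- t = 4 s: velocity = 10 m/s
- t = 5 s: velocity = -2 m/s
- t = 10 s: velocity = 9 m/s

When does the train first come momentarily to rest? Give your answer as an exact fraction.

t = 29/6 s

v changes sign on 4–5 s (from 10 to -2); the graph is linear there, so v = 0 at t = 4 + (-10)·(5 − 4)/(-2 − 10) = 29/6 s.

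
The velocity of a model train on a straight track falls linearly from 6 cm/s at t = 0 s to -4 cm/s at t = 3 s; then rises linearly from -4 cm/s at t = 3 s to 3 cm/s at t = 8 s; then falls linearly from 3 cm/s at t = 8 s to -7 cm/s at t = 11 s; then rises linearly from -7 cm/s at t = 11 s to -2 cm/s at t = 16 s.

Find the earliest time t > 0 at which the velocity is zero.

t = 1.8 s

v changes sign on 0–3 s (from 6 to -4); the graph is linear there, so v = 0 at t = 0 + (-6)·(3 − 0)/(-4 − 6) = 1.8 s.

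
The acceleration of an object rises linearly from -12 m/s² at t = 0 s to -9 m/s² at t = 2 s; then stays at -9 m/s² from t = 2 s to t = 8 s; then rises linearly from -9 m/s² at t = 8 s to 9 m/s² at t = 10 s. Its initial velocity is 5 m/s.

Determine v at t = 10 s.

-70 m/s

Δv equals the area under the a-t graph; then v = v₀ + Δv.
0–2 s: ½(-12 + -9)(2) = -21 m/s
2–8 s: -9 × 6 = -54 m/s
8–10 s: ½(-9 + 9)(2) = 0 m/s
Δv = -75 m/s, so v(10) = 5 + (-75) = -70 m/s.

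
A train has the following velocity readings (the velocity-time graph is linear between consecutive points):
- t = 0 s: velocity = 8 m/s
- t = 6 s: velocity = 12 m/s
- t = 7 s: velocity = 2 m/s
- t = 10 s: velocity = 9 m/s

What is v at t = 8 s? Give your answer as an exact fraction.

On 7–10 s the graph is linear from 2 to 9 m/s: v(8) = 2 + (9 − 2)·(8 − 7)/(10 − 7) = 13/3 m/s.

13/3 m/s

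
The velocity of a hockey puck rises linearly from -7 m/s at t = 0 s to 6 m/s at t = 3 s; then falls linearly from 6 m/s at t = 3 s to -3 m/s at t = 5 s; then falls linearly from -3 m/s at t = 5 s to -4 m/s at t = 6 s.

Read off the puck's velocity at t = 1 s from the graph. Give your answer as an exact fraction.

-8/3 m/s

On 0–3 s the graph is linear from -7 to 6 m/s: v(1) = -7 + (6 − -7)·(1 − 0)/(3 − 0) = -8/3 m/s.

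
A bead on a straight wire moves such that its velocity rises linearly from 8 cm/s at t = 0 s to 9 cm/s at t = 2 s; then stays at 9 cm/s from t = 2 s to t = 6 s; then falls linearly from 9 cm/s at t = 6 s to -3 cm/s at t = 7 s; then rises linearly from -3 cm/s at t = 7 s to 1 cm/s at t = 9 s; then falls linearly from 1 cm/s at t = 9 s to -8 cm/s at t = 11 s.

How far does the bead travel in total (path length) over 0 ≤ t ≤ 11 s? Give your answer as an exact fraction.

Distance (not displacement) is the total path length: add the absolute areas under v-t.
0–2 s: |½(8 + 9)(2)| = 17 cm
2–6 s: |9| × 4 = 36 cm
6–7 s: v = 0 at t = 6.75 s; triangle areas 3.375 + 0.375 = 3.75 cm
7–9 s: v = 0 at t = 8.5 s; triangle areas 2.25 + 0.25 = 2.5 cm
9–11 s: v = 0 at t = 83/9 s; triangle areas 1/9 + 64/9 = 65/9 cm
Total distance = 2393/36 cm

2393/36 cm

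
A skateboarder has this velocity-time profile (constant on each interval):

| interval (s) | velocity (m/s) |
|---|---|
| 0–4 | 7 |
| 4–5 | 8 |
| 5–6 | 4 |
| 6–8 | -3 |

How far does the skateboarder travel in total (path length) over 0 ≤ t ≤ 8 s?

Distance (not displacement) is the total path length: add the absolute areas under v-t.
0–4 s: |7| × 4 = 28 m
4–5 s: |8| × 1 = 8 m
5–6 s: |4| × 1 = 4 m
6–8 s: |-3| × 2 = 6 m
Total distance = 46 m

46 m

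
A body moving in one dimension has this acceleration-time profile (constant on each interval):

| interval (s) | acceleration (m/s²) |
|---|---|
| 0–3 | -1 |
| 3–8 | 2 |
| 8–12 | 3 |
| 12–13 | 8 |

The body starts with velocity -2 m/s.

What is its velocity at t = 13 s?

25 m/s

Δv equals the area under the a-t graph; then v = v₀ + Δv.
0–3 s: -1 × 3 = -3 m/s
3–8 s: 2 × 5 = 10 m/s
8–12 s: 3 × 4 = 12 m/s
12–13 s: 8 × 1 = 8 m/s
Δv = 27 m/s, so v(13) = -2 + (27) = 25 m/s.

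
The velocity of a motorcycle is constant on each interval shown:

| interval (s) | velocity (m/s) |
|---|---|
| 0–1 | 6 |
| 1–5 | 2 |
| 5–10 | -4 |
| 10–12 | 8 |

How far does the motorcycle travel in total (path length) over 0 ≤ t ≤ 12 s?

50 m

Total distance travelled is ∫|v| dt — sum the magnitudes of each area piece.
0–1 s: |6| × 1 = 6 m
1–5 s: |2| × 4 = 8 m
5–10 s: |-4| × 5 = 20 m
10–12 s: |8| × 2 = 16 m
Total distance = 50 m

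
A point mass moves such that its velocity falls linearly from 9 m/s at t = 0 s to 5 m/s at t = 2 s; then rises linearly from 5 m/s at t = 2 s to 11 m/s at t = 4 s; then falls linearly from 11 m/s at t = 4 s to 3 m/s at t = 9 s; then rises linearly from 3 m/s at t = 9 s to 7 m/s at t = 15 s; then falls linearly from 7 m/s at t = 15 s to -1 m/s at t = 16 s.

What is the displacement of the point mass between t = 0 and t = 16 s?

Displacement is the signed area under the v-t curve.
0–2 s: ½(9 + 5)(2) = 14 m
2–4 s: ½(5 + 11)(2) = 16 m
4–9 s: ½(11 + 3)(5) = 35 m
9–15 s: ½(3 + 7)(6) = 30 m
15–16 s: ½(7 + -1)(1) = 3 m
Net displacement = 98 m

98 m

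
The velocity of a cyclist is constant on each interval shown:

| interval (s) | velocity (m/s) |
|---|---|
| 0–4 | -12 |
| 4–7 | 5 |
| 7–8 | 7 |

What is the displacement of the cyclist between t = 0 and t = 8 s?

Displacement is the signed area under the v-t curve.
0–4 s: -12 × 4 = -48 m
4–7 s: 5 × 3 = 15 m
7–8 s: 7 × 1 = 7 m
Net displacement = -26 m

-26 m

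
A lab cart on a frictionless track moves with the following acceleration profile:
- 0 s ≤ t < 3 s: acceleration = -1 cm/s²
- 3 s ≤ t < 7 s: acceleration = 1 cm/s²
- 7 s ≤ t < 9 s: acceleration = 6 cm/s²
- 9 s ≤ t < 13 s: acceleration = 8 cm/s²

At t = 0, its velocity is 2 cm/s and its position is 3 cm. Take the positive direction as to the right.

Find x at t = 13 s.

150.5 cm

On each constant-a segment, Δv = aΔt and Δx = v₀Δt + ½aΔt²; chain segment to segment.
0–3 s: v starts 2 cm/s; Δx = 2·3 + ½·-1·3² = 1.5 cm; v ends -1 cm/s.
3–7 s: v starts -1 cm/s; Δx = -1·4 + ½·1·4² = 4 cm; v ends 3 cm/s.
7–9 s: v starts 3 cm/s; Δx = 3·2 + ½·6·2² = 18 cm; v ends 15 cm/s.
9–13 s: v starts 15 cm/s; Δx = 15·4 + ½·8·4² = 124 cm; v ends 47 cm/s.
x(13) = 3 + Σ Δx = 150.5 cm.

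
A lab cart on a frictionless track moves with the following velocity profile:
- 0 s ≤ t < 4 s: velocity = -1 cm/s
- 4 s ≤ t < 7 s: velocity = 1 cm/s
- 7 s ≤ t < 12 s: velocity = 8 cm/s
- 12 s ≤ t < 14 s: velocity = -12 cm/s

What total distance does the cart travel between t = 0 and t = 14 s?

Total distance travelled is ∫|v| dt — sum the magnitudes of each area piece.
0–4 s: |-1| × 4 = 4 cm
4–7 s: |1| × 3 = 3 cm
7–12 s: |8| × 5 = 40 cm
12–14 s: |-12| × 2 = 24 cm
Total distance = 71 cm

71 cm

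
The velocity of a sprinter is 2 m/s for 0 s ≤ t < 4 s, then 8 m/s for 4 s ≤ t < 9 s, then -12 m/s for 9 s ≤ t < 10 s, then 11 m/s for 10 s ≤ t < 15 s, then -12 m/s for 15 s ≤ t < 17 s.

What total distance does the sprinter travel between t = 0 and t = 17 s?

Total distance travelled is ∫|v| dt — sum the magnitudes of each area piece.
0–4 s: |2| × 4 = 8 m
4–9 s: |8| × 5 = 40 m
9–10 s: |-12| × 1 = 12 m
10–15 s: |11| × 5 = 55 m
15–17 s: |-12| × 2 = 24 m
Total distance = 139 m

139 m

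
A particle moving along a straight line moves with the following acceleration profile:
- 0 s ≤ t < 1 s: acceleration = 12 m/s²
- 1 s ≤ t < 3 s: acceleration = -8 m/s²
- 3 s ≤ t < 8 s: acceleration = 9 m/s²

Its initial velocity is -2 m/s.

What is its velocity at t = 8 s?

39 m/s

Δv equals the area under the a-t graph; then v = v₀ + Δv.
0–1 s: 12 × 1 = 12 m/s
1–3 s: -8 × 2 = -16 m/s
3–8 s: 9 × 5 = 45 m/s
Δv = 41 m/s, so v(8) = -2 + (41) = 39 m/s.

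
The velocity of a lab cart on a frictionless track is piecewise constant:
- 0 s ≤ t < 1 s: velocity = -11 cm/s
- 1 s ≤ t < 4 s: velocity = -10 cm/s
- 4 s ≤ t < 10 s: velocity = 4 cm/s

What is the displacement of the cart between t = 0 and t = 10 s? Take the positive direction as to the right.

Displacement is the signed area under the v-t curve.
0–1 s: -11 × 1 = -11 cm
1–4 s: -10 × 3 = -30 cm
4–10 s: 4 × 6 = 24 cm
Net displacement = -17 cm

-17 cm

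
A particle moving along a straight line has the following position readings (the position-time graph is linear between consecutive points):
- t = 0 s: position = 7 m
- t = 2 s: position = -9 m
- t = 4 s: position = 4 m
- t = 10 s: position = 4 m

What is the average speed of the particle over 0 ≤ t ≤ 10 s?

Average speed = (total path length)/(elapsed time); on a piecewise-linear x-t graph the path length is Σ|Δx|.
0–2 s: |Δx| = |-9 − 7| = 16 m
2–4 s: |Δx| = |4 − -9| = 13 m
4–10 s: |Δx| = |4 − 4| = 0 m
Total path = 29 m; average speed = 29/10 = 2.9 m/s.

2.9 m/s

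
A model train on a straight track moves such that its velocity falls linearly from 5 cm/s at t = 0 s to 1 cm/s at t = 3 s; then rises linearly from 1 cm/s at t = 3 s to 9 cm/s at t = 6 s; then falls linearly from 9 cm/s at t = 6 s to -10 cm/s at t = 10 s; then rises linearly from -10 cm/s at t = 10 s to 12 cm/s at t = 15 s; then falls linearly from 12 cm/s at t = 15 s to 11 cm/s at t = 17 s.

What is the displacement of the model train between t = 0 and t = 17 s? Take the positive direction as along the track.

50 cm

Displacement is the signed area under the v-t curve.
0–3 s: ½(5 + 1)(3) = 9 cm
3–6 s: ½(1 + 9)(3) = 15 cm
6–10 s: ½(9 + -10)(4) = -2 cm
10–15 s: ½(-10 + 12)(5) = 5 cm
15–17 s: ½(12 + 11)(2) = 23 cm
Net displacement = 50 cm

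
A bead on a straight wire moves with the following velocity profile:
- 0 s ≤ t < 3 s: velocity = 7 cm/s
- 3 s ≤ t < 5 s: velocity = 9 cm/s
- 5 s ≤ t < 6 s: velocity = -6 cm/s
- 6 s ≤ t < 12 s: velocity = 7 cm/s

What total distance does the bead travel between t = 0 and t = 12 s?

87 cm

Total distance travelled is ∫|v| dt — sum the magnitudes of each area piece.
0–3 s: |7| × 3 = 21 cm
3–5 s: |9| × 2 = 18 cm
5–6 s: |-6| × 1 = 6 cm
6–12 s: |7| × 6 = 42 cm
Total distance = 87 cm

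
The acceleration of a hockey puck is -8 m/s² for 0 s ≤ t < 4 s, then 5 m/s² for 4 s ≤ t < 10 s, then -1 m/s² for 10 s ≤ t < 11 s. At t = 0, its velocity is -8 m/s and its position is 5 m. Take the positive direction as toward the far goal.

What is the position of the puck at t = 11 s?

On each constant-a segment, Δv = aΔt and Δx = v₀Δt + ½aΔt²; chain segment to segment.
0–4 s: v starts -8 m/s; Δx = -8·4 + ½·-8·4² = -96 m; v ends -40 m/s.
4–10 s: v starts -40 m/s; Δx = -40·6 + ½·5·6² = -150 m; v ends -10 m/s.
10–11 s: v starts -10 m/s; Δx = -10·1 + ½·-1·1² = -10.5 m; v ends -11 m/s.
x(11) = 5 + Σ Δx = -251.5 m.

-251.5 m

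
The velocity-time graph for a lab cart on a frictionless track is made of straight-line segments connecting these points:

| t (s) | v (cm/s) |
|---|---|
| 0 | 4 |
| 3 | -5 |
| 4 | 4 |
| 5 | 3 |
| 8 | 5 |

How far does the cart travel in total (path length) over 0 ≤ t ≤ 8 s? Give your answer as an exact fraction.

Total distance travelled is ∫|v| dt — sum the magnitudes of each area piece.
0–3 s: v = 0 at t = 4/3 s; triangle areas 8/3 + 25/6 = 41/6 cm
3–4 s: v = 0 at t = 32/9 s; triangle areas 25/18 + 8/9 = 41/18 cm
4–5 s: |½(4 + 3)(1)| = 3.5 cm
5–8 s: |½(3 + 5)(3)| = 12 cm
Total distance = 443/18 cm

443/18 cm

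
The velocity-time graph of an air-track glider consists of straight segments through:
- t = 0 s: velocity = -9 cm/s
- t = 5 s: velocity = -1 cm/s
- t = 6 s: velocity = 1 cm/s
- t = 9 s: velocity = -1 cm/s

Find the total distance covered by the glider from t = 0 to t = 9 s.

Distance (not displacement) is the total path length: add the absolute areas under v-t.
0–5 s: |½(-9 + -1)(5)| = 25 cm
5–6 s: v = 0 at t = 5.5 s; triangle areas 0.25 + 0.25 = 0.5 cm
6–9 s: v = 0 at t = 7.5 s; triangle areas 0.75 + 0.75 = 1.5 cm
Total distance = 27 cm

27 cm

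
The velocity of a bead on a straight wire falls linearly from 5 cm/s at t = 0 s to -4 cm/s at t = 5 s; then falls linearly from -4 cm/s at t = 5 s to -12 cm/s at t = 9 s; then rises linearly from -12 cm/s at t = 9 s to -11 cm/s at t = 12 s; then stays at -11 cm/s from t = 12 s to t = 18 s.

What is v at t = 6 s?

-6 cm/s

On 5–9 s the graph is linear from -4 to -12 cm/s: v(6) = -4 + (-12 − -4)·(6 − 5)/(9 − 5) = -6 cm/s.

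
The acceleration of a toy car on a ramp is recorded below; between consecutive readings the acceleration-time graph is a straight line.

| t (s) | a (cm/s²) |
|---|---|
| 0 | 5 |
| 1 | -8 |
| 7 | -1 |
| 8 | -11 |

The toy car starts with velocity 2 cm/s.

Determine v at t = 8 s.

-32.5 cm/s

Δv equals the area under the a-t graph; then v = v₀ + Δv.
0–1 s: ½(5 + -8)(1) = -1.5 cm/s
1–7 s: ½(-8 + -1)(6) = -27 cm/s
7–8 s: ½(-1 + -11)(1) = -6 cm/s
Δv = -34.5 cm/s, so v(8) = 2 + (-34.5) = -32.5 cm/s.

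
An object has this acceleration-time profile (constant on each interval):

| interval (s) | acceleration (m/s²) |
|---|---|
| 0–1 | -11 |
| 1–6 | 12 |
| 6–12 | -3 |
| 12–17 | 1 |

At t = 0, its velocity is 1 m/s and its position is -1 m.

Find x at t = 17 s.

513 m

On each constant-a segment, Δv = aΔt and Δx = v₀Δt + ½aΔt²; chain segment to segment.
0–1 s: v starts 1 m/s; Δx = 1·1 + ½·-11·1² = -4.5 m; v ends -10 m/s.
1–6 s: v starts -10 m/s; Δx = -10·5 + ½·12·5² = 100 m; v ends 50 m/s.
6–12 s: v starts 50 m/s; Δx = 50·6 + ½·-3·6² = 246 m; v ends 32 m/s.
12–17 s: v starts 32 m/s; Δx = 32·5 + ½·1·5² = 172.5 m; v ends 37 m/s.
x(17) = -1 + Σ Δx = 513 m.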